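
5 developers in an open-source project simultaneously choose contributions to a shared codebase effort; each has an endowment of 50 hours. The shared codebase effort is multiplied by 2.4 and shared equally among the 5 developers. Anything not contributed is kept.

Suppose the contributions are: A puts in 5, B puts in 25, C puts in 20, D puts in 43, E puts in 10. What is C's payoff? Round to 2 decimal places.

Total contributed: 5 + 25 + 20 + 43 + 10 = 103.
Each receives 2.4 × 103 / 5 = 49.44 from the shared codebase effort.
C keeps 50 − 20 = 30, so C's payoff is 30 + 49.44 = 79.44.

79.44 hours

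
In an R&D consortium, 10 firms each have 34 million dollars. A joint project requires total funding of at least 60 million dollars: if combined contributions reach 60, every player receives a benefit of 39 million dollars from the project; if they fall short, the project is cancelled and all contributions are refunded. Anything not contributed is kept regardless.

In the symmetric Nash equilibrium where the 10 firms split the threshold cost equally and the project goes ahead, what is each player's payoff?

Equal share of the threshold: 60/10 = 6.
At this profile no one gains by cutting their contribution: any cut drops the total below 60, the project is cancelled, contributions are refunded, and the deviator ends with 34, which is less than 34 − 6 + 39 = 67. Contributing more than 6 just wastes the excess. So contributing exactly 6 is a best response.
Each player's payoff: 34 − 6 + 39 = 67.

67 million dollars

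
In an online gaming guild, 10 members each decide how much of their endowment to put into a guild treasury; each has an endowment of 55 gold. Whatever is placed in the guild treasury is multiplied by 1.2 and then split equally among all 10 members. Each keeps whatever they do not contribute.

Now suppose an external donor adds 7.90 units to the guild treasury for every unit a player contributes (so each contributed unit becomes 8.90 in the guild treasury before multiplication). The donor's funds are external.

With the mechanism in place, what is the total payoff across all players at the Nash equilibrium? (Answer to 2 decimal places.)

5874.00 gold

Under the mechanism each unit contributed yields 1.2 × 8.90 / 10 = 1.0680 back to its contributor per unit of net cost, which exceeds 1, making full contribution the dominant choice for everyone.
So the Nash equilibrium is full contribution by all 10; the group earns 1.2 × 8.90 × 550 = 5874.00.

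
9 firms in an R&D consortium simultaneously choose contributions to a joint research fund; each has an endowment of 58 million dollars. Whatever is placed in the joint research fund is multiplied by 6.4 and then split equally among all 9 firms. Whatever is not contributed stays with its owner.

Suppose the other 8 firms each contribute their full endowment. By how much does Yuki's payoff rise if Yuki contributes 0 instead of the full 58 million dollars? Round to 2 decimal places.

Switching from a contribution of 58 to 0 lets Yuki keep an extra 58 million dollars, but lowers the joint research fund by 58, which costs Yuki their own share of that drop: 6.4/9 × 58 = 41.24.
Net gain = 58 − 41.24 = 16.76. The private return per contributed unit (0.7111) is below 1, so free-riding is indeed the best response regardless of what the others do.

16.76 million dollars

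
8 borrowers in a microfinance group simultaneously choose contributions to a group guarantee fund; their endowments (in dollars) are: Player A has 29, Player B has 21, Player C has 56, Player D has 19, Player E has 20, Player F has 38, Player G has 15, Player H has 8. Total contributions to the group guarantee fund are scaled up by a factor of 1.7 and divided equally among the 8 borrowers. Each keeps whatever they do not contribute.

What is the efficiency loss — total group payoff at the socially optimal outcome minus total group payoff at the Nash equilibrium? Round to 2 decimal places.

144.20 dollars

The private return per contributed unit is 1.7/8 = 0.2125 < 1 for every player regardless of endowment, so the Nash equilibrium is zero contribution and the group total is Σ E_j = 29 + 21 + 56 + 19 + 20 + 38 + 15 + 8 = 206.
Each contributed unit returns 1.700 to the group, so the social optimum is full contribution by everyone: group total = 1.700 × 206 = 350.20.
Efficiency loss = (1.700 − 1) × 206 = 144.20.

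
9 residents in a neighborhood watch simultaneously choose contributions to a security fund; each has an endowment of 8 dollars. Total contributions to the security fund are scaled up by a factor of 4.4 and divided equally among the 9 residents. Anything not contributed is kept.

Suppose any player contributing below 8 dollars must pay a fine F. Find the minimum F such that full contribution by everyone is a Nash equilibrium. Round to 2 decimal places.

4.09 dollars

Given the others contribute fully, the best deviation is to contribute 0 (any partial contribution still incurs the fine and gives up units whose private return 0.4889 is below 1).
Deviating from 8 to 0 saves 8 dollars but forfeits the deviator's share of the drop in the security fund: 4.4/9 × 8 = 3.91.
So the deviation gain is 8 − 3.91 = 4.09, and the fine must be at least 4.09 dollars to wipe it out.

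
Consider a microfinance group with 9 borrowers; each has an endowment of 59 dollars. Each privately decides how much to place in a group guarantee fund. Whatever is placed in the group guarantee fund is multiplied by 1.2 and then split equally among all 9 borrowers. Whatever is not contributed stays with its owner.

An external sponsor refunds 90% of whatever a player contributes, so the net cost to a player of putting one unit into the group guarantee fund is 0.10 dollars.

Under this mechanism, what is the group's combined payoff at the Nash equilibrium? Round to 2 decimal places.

The effective private return per unit is now (1.2/9) / 0.10 = 1.3333 > 1, so every player's dominant strategy flips to full contribution.
So the Nash equilibrium is full contribution by all 9; the group earns 9 × (59 × 0.90 + 1.2 × 59) = 1115.10.

1115.10 dollars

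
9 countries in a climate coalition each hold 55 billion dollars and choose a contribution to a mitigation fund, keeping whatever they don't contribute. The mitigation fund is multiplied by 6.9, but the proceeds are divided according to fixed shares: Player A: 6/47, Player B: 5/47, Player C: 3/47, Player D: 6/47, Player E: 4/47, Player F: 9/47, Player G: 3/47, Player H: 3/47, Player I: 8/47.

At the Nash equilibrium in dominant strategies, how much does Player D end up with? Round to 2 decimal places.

A player with share s gets back 6.9·s per unit contributed, so full contribution is dominant for anyone with s > 1/6.9 = 0.1449 and zero contribution is dominant for anyone below.
Player F and Player I are above the threshold, contributing 55 each; the remaining 7 contribute 0. Total contributed: 110.
Player D keeps 55 and receives 6.9 × 110 × 6/47 = 96.89 from the mitigation fund, for a payoff of 151.89.

151.89 billion dollars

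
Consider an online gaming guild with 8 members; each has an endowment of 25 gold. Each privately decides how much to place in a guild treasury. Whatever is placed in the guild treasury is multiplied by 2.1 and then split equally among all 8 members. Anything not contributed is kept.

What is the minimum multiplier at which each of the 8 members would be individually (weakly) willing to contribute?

A contributed unit returns (multiplier)/8 to its contributor.
This reaches 1 exactly when the multiplier is 8.

8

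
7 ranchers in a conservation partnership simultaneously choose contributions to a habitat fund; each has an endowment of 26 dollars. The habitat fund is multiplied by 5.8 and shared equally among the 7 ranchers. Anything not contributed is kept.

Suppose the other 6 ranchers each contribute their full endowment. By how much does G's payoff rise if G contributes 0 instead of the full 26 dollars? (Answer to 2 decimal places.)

4.46 dollars

Switching from a contribution of 26 to 0 lets G keep an extra 26 dollars, but lowers the habitat fund by 26, which costs G their own share of that drop: 5.8/7 × 26 = 21.54.
Net gain = 26 − 21.54 = 4.46. The private return per contributed unit (0.8286) is below 1, so free-riding is indeed the best response regardless of what the others do.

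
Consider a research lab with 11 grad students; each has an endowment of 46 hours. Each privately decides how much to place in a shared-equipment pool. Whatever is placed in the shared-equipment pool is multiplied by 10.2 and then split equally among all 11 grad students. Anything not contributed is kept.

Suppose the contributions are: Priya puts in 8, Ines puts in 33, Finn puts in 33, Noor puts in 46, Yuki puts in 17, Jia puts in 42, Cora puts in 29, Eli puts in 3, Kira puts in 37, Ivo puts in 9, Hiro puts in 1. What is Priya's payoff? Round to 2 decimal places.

277.24 hours

Total contributed: 8 + 33 + 33 + 46 + 17 + 42 + 29 + 3 + 37 + 9 + 1 = 258.
Each receives 10.2 × 258 / 11 = 239.24 from the shared-equipment pool.
Priya keeps 46 − 8 = 38, so Priya's payoff is 38 + 239.24 = 277.24.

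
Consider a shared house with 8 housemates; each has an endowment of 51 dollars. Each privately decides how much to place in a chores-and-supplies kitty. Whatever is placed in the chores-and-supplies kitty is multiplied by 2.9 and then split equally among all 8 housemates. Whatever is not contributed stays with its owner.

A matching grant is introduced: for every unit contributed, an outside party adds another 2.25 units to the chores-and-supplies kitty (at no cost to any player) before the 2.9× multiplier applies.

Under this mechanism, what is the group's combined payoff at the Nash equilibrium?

The effective private return per unit is now 2.9 × 3.25 / 8 = 1.1781 > 1, so every player's dominant strategy flips to full contribution.
At the Nash equilibrium everyone contributes 51. Group total payoff = 2.9 × 3.25 × 408 = 3845.40.

3845.40 dollars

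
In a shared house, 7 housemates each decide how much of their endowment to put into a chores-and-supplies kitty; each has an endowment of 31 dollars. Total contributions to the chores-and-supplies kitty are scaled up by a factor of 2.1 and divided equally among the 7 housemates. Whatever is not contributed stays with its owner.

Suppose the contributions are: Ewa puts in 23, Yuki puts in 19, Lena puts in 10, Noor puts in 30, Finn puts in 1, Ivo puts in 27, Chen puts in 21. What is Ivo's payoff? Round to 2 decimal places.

43.30 dollars

Total contributed: 23 + 19 + 10 + 30 + 1 + 27 + 21 = 131.
Each receives 2.1 × 131 / 7 = 39.30 from the chores-and-supplies kitty.
Ivo keeps 31 − 27 = 4, so Ivo's payoff is 4 + 39.30 = 43.30.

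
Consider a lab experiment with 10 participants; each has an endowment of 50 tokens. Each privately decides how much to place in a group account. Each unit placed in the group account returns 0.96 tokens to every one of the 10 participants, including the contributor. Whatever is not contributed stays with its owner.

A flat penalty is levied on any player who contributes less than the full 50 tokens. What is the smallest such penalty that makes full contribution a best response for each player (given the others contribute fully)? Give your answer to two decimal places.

2.00 tokens

Given the others contribute fully, the best deviation is to contribute 0 (any partial contribution still incurs the fine and gives up units whose private return 0.96 is below 1).
Deviating from 50 to 0 saves 50 tokens but forfeits the deviator's share of the drop in the group account: 0.96 × 50 = 48.00.
So the deviation gain is 50 − 48.00 = 2.00, and the fine must be at least 2.00 tokens to wipe it out.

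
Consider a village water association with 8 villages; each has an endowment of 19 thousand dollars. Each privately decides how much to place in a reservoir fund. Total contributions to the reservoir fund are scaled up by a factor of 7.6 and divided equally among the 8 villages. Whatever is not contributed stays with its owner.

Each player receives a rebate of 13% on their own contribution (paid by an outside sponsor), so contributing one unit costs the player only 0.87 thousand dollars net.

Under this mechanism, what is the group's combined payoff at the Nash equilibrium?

With the mechanism, a contributed unit returns (7.6/8) / 0.87 = 1.0920 per unit of net cost to the contributor — now above 1 — so contributing fully is weakly dominant for every player.
At the Nash equilibrium everyone contributes 19. Group total payoff = 8 × (19 × 0.13 + 7.6 × 19) = 1174.96.

1174.96 thousand dollars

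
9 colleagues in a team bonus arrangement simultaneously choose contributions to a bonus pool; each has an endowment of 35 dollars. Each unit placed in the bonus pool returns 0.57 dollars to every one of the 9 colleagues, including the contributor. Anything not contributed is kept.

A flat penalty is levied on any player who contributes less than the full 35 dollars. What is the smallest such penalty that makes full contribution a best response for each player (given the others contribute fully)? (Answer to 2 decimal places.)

Given the others contribute fully, the best deviation is to contribute 0 (any partial contribution still incurs the fine and gives up units whose private return 0.57 is below 1).
Deviating from 35 to 0 saves 35 dollars but forfeits the deviator's share of the drop in the bonus pool: 0.57 × 35 = 19.95.
So the deviation gain is 35 − 19.95 = 15.05, and the fine must be at least 15.05 dollars to wipe it out.

15.05 dollars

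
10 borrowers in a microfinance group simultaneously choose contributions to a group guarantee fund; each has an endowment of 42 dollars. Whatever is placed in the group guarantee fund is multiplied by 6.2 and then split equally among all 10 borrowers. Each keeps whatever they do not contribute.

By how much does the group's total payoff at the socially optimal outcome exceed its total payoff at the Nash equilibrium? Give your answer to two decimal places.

2184.00 dollars

Each contributed unit returns 6.2/10 = 0.6200 to its contributor — below 1 — so contributing 0 is dominant for every player. At the Nash equilibrium everyone keeps their 42, and the group total is 10 × 42 = 420.
Each contributed unit returns 6.200 to the group as a whole (0.6200 to each of 10 players), which exceeds 1, so the social optimum is full contribution: group total = 6.200 × 420 = 2604.00.
Efficiency loss = 2604.00 − 420 = 2184.00.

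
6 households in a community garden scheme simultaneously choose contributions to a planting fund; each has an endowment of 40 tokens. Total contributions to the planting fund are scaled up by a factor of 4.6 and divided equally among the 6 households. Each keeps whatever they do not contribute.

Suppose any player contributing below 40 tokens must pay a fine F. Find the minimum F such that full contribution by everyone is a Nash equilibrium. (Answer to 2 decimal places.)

9.33 tokens

Given the others contribute fully, the best deviation is to contribute 0 (any partial contribution still incurs the fine and gives up units whose private return 0.7667 is below 1).
Deviating from 40 to 0 saves 40 tokens but forfeits the deviator's share of the drop in the planting fund: 4.6/6 × 40 = 30.67.
So the deviation gain is 40 − 30.67 = 9.33, and the fine must be at least 9.33 tokens to wipe it out.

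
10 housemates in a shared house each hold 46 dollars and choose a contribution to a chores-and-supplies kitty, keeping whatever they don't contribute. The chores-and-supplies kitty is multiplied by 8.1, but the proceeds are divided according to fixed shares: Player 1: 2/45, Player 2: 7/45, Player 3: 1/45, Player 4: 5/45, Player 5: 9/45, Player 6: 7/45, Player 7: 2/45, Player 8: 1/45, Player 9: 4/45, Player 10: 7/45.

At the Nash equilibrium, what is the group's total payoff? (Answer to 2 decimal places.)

1766.40 dollars

Each unit j contributes comes back to j as 8.1 × (j's share), so j prefers to contribute only if that share exceeds 1/8.1 = 0.1235; otherwise keeping the unit dominates.
Player 2, Player 5, Player 6 and Player 10 clear that bar, contributing 46 each; the remaining 6 contribute 0. Total contributed: 184.
The chores-and-supplies kitty pays out 8.1 × 184 = 1490.40 in total (split across the unequal shares, but the aggregate is all that matters for the group sum).
The 6 free-riders keep 46 each, adding 276. Group total = 276 + 1490.40 = 1766.40.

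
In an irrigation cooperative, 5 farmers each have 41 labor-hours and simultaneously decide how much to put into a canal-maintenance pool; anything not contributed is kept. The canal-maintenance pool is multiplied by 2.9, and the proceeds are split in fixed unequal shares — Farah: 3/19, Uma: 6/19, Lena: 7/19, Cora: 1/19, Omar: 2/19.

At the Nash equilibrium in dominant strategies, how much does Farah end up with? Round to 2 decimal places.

59.77 labor-hours

A player with share s gets back 2.9·s per unit contributed, so full contribution is dominant for anyone with s > 1/2.9 = 0.3448 and zero contribution is dominant for anyone below.
The only share above 0.3448 is Lena's 7/19, contributing 41; the remaining 4 contribute 0. Total contributed: 41.
Farah keeps 41 and receives 2.9 × 41 × 3/19 = 18.77 from the canal-maintenance pool, for a payoff of 59.77.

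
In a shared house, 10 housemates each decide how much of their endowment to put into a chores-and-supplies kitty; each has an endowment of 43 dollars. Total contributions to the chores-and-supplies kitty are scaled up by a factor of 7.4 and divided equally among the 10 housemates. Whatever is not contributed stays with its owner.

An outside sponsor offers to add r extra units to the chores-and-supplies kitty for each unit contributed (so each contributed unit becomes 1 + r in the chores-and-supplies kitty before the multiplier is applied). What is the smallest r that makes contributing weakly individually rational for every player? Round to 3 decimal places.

With matching at rate r, one contributed unit becomes (1 + r) in the chores-and-supplies kitty and returns 7.4 × (1 + r) / 10 to the contributor.
Setting this equal to 1: 1 + r = 10/7.4 = 1.3514.
So the minimum matching rate is r = 1.3514 − 1 = 0.351.

0.351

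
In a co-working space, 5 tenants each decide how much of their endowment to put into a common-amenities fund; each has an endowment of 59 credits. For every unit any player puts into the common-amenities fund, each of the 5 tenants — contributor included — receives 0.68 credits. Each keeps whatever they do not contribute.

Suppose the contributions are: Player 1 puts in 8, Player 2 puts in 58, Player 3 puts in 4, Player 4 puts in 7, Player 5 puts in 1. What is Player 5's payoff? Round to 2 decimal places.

Total contributed: 8 + 58 + 4 + 7 + 1 = 78.
Each receives 0.68 × 78 = 53.04 from the common-amenities fund.
Player 5 keeps 59 − 1 = 58, so Player 5's payoff is 58 + 53.04 = 111.04.

111.04 credits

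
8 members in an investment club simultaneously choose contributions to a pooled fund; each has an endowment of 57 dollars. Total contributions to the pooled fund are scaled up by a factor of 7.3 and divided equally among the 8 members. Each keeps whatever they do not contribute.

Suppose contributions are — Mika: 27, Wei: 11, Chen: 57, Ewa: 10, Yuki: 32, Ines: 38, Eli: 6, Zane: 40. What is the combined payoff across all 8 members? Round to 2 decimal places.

Total contributed: 27 + 11 + 57 + 10 + 32 + 38 + 6 + 40 = 221; total kept: 8 × 57 − 221 = 235.
The pooled fund pays out 7.3 × 221 = 1613.30 in aggregate.
Group total = 235 + 1613.30 = 1848.30.

1848.30 dollars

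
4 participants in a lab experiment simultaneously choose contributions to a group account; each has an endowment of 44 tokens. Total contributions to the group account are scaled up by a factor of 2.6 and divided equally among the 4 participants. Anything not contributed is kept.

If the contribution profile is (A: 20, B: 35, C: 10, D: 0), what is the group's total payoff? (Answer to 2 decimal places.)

Total contributed: 20 + 35 + 10 + 0 = 65; total kept: 4 × 44 − 65 = 111.
The group account pays out 2.6 × 65 = 169.00 in aggregate.
Group total = 111 + 169.00 = 280.00.

280.00 tokens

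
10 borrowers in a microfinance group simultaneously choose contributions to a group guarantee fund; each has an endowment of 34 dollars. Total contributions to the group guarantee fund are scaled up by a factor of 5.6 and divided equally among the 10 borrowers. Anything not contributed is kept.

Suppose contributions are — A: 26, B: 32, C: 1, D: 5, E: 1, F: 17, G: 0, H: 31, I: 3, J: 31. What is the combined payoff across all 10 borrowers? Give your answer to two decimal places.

1016.20 dollars

Total contributed: 26 + 32 + 1 + 5 + 1 + 17 + 0 + 31 + 3 + 31 = 147; total kept: 10 × 34 − 147 = 193.
The group guarantee fund pays out 5.6 × 147 = 823.20 in aggregate.
Group total = 193 + 823.20 = 1016.20.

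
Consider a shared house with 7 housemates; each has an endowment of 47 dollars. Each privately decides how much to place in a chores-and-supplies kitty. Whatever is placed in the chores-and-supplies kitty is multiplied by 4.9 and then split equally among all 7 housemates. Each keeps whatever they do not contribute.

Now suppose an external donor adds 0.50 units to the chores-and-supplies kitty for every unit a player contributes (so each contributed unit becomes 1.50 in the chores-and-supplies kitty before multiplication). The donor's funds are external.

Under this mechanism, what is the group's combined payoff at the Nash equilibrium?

Under the mechanism each unit contributed yields 4.9 × 1.50 / 7 = 1.0500 back to its contributor per unit of net cost, which exceeds 1, making full contribution the dominant choice for everyone.
So the Nash equilibrium is full contribution by all 7; the group earns 4.9 × 1.50 × 329 = 2418.15.

2418.15 dollars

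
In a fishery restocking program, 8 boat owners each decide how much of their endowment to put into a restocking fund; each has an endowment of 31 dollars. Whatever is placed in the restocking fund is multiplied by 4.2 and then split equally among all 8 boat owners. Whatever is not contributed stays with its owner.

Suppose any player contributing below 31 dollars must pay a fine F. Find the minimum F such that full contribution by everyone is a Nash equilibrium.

Given the others contribute fully, the best deviation is to contribute 0 (any partial contribution still incurs the fine and gives up units whose private return 0.5250 is below 1).
Deviating from 31 to 0 saves 31 dollars but forfeits the deviator's share of the drop in the restocking fund: 4.2/8 × 31 = 16.27.
So the deviation gain is 31 − 16.27 = 14.73, and the fine must be at least 14.73 dollars to wipe it out.

14.73 dollars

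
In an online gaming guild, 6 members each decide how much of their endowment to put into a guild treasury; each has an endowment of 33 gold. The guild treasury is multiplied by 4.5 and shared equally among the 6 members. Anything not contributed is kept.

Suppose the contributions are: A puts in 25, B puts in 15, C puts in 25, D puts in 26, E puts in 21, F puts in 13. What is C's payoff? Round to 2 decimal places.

101.75 gold

Total contributed: 25 + 15 + 25 + 26 + 21 + 13 = 125.
Each receives 4.5 × 125 / 6 = 93.75 from the guild treasury.
C keeps 33 − 25 = 8, so C's payoff is 8 + 93.75 = 101.75.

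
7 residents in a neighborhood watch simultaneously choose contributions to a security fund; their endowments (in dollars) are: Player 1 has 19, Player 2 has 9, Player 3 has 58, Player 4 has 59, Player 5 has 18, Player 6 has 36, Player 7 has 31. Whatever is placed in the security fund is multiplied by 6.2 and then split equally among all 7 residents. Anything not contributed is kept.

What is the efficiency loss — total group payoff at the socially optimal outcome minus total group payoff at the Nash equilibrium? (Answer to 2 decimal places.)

1196.00 dollars

The private return per contributed unit is 6.2/7 = 0.8857 < 1 for every player regardless of endowment, so the Nash equilibrium is zero contribution and the group total is Σ E_j = 19 + 9 + 58 + 59 + 18 + 36 + 31 = 230.
Each contributed unit returns 6.200 to the group, so the social optimum is full contribution by everyone: group total = 6.200 × 230 = 1426.00.
Efficiency loss = (6.200 − 1) × 230 = 1196.00.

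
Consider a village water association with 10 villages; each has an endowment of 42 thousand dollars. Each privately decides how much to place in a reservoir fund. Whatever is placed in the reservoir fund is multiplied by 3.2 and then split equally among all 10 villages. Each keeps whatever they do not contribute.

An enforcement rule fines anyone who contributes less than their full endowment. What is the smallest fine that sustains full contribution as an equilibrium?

Given the others contribute fully, the best deviation is to contribute 0 (any partial contribution still incurs the fine and gives up units whose private return 0.3200 is below 1).
Deviating from 42 to 0 saves 42 thousand dollars but forfeits the deviator's share of the drop in the reservoir fund: 3.2/10 × 42 = 13.44.
So the deviation gain is 42 − 13.44 = 28.56, and the fine must be at least 28.56 thousand dollars to wipe it out.

28.56 thousand dollars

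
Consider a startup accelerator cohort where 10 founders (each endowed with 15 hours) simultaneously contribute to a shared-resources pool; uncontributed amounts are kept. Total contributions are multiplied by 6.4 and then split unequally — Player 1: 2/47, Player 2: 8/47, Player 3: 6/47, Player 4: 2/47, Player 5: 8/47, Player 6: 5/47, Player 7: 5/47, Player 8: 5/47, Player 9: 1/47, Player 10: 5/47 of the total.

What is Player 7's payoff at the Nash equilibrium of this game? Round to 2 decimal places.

35.43 hours

Each unit j contributes comes back to j as 6.4 × (j's share), so j prefers to contribute only if that share exceeds 1/6.4 = 0.1563; otherwise keeping the unit dominates.
The shares above 0.1563 belong to Player 2 and Player 5, contributing 15 each; the remaining 8 contribute 0. Total contributed: 30.
Player 7 keeps 15 and receives 6.4 × 30 × 5/47 = 20.43 from the shared-resources pool, for a payoff of 35.43.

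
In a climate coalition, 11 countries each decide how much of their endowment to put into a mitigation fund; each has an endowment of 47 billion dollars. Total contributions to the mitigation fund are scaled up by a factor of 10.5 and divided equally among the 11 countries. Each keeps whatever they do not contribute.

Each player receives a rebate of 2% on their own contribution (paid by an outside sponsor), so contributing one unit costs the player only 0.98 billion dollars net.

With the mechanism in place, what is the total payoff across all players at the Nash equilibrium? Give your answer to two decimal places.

517.00 billion dollars

Even with the mechanism, each unit contributed returns only (10.5/11) / 0.98 = 0.9740 per unit of net cost, so contributing nothing is still dominant.
Everyone keeps their endowment and the group total is 11 × 47 = 517.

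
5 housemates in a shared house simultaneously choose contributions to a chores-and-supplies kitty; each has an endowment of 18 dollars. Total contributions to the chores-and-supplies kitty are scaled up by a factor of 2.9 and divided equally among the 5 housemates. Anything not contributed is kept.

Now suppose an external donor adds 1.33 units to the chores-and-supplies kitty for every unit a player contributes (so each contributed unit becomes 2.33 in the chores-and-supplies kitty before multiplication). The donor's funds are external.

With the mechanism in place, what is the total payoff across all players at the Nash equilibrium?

608.13 dollars

The effective private return per unit is now 2.9 × 2.33 / 5 = 1.3514 > 1, so every player's dominant strategy flips to full contribution.
So the Nash equilibrium is full contribution by all 5; the group earns 2.9 × 2.33 × 90 = 608.13.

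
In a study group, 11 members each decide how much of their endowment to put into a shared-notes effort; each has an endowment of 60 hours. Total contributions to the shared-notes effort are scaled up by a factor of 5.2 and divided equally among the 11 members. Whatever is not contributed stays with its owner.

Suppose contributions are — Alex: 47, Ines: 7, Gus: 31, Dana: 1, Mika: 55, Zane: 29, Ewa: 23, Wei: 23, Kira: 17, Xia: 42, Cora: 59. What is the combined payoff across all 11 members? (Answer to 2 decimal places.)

2062.80 hours

Total contributed: 47 + 7 + 31 + 1 + 55 + 29 + 23 + 23 + 17 + 42 + 59 = 334; total kept: 11 × 60 − 334 = 326.
The shared-notes effort pays out 5.2 × 334 = 1736.80 in aggregate.
Group total = 326 + 1736.80 = 2062.80.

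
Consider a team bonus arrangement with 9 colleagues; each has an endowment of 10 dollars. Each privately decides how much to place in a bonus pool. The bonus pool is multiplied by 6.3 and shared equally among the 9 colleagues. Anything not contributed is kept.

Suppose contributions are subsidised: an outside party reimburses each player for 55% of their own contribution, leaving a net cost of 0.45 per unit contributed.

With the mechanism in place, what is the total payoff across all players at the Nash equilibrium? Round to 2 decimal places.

Under the mechanism each unit contributed yields (6.3/9) / 0.45 = 1.5556 back to its contributor per unit of net cost, which exceeds 1, making full contribution the dominant choice for everyone.
At the Nash equilibrium everyone contributes 10. Group total payoff = 9 × (10 × 0.55 + 6.3 × 10) = 616.50.

616.50 dollars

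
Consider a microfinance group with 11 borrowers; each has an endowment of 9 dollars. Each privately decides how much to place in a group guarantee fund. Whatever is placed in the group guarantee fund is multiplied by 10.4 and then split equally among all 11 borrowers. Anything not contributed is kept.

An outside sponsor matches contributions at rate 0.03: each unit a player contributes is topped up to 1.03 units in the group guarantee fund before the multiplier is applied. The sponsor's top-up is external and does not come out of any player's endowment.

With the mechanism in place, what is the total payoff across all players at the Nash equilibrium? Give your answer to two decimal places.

Even with the mechanism, each unit contributed returns only 10.4 × 1.03 / 11 = 0.9738 per unit of net cost, so contributing nothing is still dominant.
Everyone keeps their endowment and the group total is 11 × 9 = 99.

99.00 dollars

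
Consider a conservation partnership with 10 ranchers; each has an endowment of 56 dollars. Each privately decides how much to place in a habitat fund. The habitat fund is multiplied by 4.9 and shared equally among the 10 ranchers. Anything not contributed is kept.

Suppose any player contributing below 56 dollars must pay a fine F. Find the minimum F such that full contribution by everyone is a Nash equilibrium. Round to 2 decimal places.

28.56 dollars

Given the others contribute fully, the best deviation is to contribute 0 (any partial contribution still incurs the fine and gives up units whose private return 0.4900 is below 1).
Deviating from 56 to 0 saves 56 dollars but forfeits the deviator's share of the drop in the habitat fund: 4.9/10 × 56 = 27.44.
So the deviation gain is 56 − 27.44 = 28.56, and the fine must be at least 28.56 dollars to wipe it out.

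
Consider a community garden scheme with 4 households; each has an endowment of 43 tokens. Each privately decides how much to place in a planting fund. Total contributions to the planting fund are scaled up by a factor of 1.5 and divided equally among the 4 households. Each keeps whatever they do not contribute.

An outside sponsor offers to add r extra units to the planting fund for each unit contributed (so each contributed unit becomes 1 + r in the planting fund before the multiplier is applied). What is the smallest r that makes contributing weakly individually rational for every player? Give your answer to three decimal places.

With matching at rate r, one contributed unit becomes (1 + r) in the planting fund and returns 1.5 × (1 + r) / 4 to the contributor.
Setting this equal to 1: 1 + r = 4/1.5 = 2.6667.
So the minimum matching rate is r = 2.6667 − 1 = 1.667.

1.667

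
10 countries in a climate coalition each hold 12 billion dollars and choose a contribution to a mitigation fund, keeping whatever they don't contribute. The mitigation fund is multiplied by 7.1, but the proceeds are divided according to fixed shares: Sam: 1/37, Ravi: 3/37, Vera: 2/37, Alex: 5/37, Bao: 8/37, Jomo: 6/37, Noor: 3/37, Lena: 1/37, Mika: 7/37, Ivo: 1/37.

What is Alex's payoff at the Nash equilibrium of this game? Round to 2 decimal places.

46.54 billion dollars

Each unit j contributes comes back to j as 7.1 × (j's share), so j prefers to contribute only if that share exceeds 1/7.1 = 0.1408; otherwise keeping the unit dominates.
The shares above 0.1408 belong to Bao, Jomo and Mika, contributing 12 each; the remaining 7 contribute 0. Total contributed: 36.
Alex keeps 12 and receives 7.1 × 36 × 5/37 = 34.54 from the mitigation fund, for a payoff of 46.54.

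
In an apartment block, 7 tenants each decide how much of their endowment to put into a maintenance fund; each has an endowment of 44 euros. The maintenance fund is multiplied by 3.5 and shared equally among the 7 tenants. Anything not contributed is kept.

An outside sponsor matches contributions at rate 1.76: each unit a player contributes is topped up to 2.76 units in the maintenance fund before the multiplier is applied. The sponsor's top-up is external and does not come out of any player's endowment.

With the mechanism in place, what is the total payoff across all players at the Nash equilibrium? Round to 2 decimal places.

Under the mechanism each unit contributed yields 3.5 × 2.76 / 7 = 1.3800 back to its contributor per unit of net cost, which exceeds 1, making full contribution the dominant choice for everyone.
So the Nash equilibrium is full contribution by all 7; the group earns 3.5 × 2.76 × 308 = 2975.28.

2975.28 euros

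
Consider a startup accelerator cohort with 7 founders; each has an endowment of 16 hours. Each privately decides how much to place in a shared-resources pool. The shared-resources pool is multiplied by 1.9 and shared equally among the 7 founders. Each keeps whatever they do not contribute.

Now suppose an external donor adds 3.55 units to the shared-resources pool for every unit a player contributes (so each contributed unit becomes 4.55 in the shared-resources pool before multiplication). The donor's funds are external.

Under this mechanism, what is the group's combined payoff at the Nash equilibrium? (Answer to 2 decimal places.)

968.24 hours

Under the mechanism each unit contributed yields 1.9 × 4.55 / 7 = 1.2350 back to its contributor per unit of net cost, which exceeds 1, making full contribution the dominant choice for everyone.
At the Nash equilibrium everyone contributes 16. Group total payoff = 1.9 × 4.55 × 112 = 968.24.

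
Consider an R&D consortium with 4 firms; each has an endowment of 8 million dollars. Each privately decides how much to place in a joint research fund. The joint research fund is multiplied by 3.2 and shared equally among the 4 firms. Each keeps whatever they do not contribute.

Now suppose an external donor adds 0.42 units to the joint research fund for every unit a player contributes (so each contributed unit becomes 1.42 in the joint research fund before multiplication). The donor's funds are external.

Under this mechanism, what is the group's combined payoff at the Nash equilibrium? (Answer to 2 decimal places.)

145.41 million dollars

The effective private return per unit is now 3.2 × 1.42 / 4 = 1.1360 > 1, so every player's dominant strategy flips to full contribution.
At the Nash equilibrium everyone contributes 8. Group total payoff = 3.2 × 1.42 × 32 = 145.41.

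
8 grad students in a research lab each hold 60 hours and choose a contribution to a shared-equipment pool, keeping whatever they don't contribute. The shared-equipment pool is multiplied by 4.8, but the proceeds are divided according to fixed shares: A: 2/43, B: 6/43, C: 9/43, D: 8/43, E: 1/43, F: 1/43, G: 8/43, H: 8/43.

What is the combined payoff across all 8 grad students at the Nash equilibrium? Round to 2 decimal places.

For player j, contributing a unit is worthwhile iff 4.8 × (j's share) ≥ 1, i.e. iff j's share is at least 0.2083.
Only C (9/43) clears that bar, contributing 60; the remaining 7 contribute 0. Total contributed: 60.
The shared-equipment pool pays out 4.8 × 60 = 288.00 in total (split across the unequal shares, but the aggregate is all that matters for the group sum).
The 7 free-riders keep 60 each, adding 420. Group total = 420 + 288.00 = 708.00.

708.00 hours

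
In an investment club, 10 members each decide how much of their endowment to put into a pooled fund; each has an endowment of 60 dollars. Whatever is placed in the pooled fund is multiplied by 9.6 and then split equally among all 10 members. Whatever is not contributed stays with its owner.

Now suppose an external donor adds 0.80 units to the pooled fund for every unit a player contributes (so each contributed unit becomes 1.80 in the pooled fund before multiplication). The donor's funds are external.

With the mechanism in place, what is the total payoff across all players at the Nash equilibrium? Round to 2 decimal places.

10368.00 dollars

Under the mechanism each unit contributed yields 9.6 × 1.80 / 10 = 1.7280 back to its contributor per unit of net cost, which exceeds 1, making full contribution the dominant choice for everyone.
So the Nash equilibrium is full contribution by all 10; the group earns 9.6 × 1.80 × 600 = 10368.00.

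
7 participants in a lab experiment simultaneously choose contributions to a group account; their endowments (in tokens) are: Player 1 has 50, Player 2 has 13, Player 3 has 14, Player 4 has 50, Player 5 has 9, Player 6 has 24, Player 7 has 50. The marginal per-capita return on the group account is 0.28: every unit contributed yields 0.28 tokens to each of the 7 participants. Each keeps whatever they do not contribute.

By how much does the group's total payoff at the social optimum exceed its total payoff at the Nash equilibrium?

201.60 tokens

The private return per contributed unit is 0.28 < 1 for everyone, so the Nash equilibrium is zero contribution and the group total is Σ E_j = 50 + 13 + 14 + 50 + 9 + 24 + 50 = 210.
Each contributed unit returns 1.960 to the group, so the social optimum is full contribution by everyone: group total = 1.960 × 210 = 411.60.
Efficiency loss = (1.960 − 1) × 210 = 201.60.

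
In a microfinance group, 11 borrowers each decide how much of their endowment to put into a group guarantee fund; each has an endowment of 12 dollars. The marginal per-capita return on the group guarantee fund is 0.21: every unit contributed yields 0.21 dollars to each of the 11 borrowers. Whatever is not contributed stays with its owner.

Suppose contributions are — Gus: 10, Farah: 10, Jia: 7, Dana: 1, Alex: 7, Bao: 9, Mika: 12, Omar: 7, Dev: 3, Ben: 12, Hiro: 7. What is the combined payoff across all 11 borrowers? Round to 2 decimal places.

Total contributed: 10 + 10 + 7 + 1 + 7 + 9 + 12 + 7 + 3 + 12 + 7 = 85; total kept: 11 × 12 − 85 = 47.
The group guarantee fund pays out 0.21 × 11 × 85 = 196.35 in aggregate.
Group total = 47 + 196.35 = 243.35.

243.35 dollars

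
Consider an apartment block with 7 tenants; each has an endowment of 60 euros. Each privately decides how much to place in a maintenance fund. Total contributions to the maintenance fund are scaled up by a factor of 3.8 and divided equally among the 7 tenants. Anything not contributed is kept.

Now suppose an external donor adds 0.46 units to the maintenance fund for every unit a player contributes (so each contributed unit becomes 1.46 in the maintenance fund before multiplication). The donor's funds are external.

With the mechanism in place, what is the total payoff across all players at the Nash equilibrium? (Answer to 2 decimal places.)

420.00 euros

Even with the mechanism, each unit contributed returns only 3.8 × 1.46 / 7 = 0.7926 per unit of net cost, so contributing nothing is still dominant.
At the Nash equilibrium no one contributes; group total payoff = 7 × 60 = 420.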